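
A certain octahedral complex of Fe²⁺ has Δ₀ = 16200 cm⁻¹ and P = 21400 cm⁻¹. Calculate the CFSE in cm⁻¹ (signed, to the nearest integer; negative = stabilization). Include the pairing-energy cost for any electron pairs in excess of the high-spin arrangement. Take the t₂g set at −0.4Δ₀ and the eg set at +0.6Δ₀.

Fe sits in group 8; removing 2 electrons leaves Fe²⁺ with 8 − 2 = 6 d electrons.
With Δ₀ < P the complex is high-spin.
Filling d⁶ accordingly: t₂g⁴ eg².
Orbital CFSE = -0.4Δ₀ = -0.4 × 16200 = -6480 cm⁻¹.
High-spin has no excess pairs, so no pairing correction applies.

-6480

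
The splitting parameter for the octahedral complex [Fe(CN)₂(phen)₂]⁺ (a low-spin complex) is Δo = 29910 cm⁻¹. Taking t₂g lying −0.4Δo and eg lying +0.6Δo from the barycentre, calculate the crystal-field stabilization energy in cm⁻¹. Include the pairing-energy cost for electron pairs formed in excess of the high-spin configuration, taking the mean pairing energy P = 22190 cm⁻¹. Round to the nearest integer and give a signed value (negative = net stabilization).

Ligand charges: 2×(-1) from CN⁻ and 2×(+0) from phen sum to -2; with overall charge +1, Fe is +3.
Fe is in group 8, so Fe³⁺ is d⁵ (8 − 3 = 5).
Configuration: t₂g⁵ eg⁰.
CFSE(orbital) = 5×(-0.4Δo) + 0×(0.6Δo) = -2.0Δo; with Δo = 29910 cm⁻¹ that is -59820 cm⁻¹.
Pairing penalty: 2 pairs vs 0 in the high-spin reference → 2 extra × P = 44380 cm⁻¹.
Combining: -59820 + 44380 = -15440 cm⁻¹.

-15440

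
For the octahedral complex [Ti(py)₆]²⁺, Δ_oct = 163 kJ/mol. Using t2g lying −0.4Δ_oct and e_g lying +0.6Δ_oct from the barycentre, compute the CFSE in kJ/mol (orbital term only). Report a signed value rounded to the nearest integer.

-130

py is neutral, so the +2 overall charge sits on Ti: oxidation state +2.
Ti²⁺: group 4, so d-count = 4 − 2 = 2.
The d² electrons fill as t2g^2 e_g^0.
Orbital CFSE = 2(-0.4) + 0(0.6) = -0.8Δ_oct = -0.8 × 163 = -130 kJ/mol.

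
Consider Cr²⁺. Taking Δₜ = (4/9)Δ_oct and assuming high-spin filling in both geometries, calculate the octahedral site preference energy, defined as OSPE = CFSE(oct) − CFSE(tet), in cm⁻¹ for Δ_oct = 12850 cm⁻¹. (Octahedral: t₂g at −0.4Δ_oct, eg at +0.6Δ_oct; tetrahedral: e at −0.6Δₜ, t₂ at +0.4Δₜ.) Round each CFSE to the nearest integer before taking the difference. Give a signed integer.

Cr is in group 6, so Cr²⁺ is d⁴ (6 − 2 = 4).
In an octahedral site d⁴ (HS) is t2g^3 e_g^1, giving CFSE(oct) = -0.6Δ_oct = -7710 cm⁻¹.
Tetrahedral: e^2 t2^2, CFSE = 2(−0.6) + 2(+0.4) = -0.4Δₜ = -0.4 × (4/9) × 12850 = -2284 cm⁻¹.
Subtracting, OSPE = -7710 − (-2284) = -5426 cm⁻¹.

-5426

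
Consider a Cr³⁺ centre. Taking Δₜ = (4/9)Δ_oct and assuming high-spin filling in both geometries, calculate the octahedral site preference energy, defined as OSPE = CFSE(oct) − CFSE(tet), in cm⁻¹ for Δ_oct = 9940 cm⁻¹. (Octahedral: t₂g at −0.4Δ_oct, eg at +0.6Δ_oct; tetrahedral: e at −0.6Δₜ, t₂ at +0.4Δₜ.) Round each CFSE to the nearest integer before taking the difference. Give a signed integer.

Group 6 minus oxidation state +3 gives a d³ configuration for Cr³⁺.
Octahedral (high-spin): t2g^3 e_g^0, CFSE = 3(−0.4) + 0(+0.6) = -1.2Δ_oct = -1.2 × 9940 = -11928 cm⁻¹.
Tetrahedral e^2 t2^1 gives -0.8Δₜ = -0.8 × (4/9) × 9940 = -3534 cm⁻¹.
Subtracting, OSPE = -11928 − (-3534) = -8394 cm⁻¹.

-8394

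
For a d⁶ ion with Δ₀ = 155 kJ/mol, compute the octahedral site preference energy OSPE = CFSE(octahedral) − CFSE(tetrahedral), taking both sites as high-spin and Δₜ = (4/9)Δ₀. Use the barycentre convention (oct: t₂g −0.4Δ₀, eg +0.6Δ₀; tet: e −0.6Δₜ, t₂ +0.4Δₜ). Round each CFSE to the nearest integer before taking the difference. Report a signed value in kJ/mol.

Octahedral (high-spin): t2g^4 e_g^2, CFSE = 4(−0.4) + 2(+0.6) = -0.4Δ₀ = -0.4 × 155 = -62 kJ/mol.
In a tetrahedral site the filling is e^3 t2^3: CFSE(tet) = -0.6Δₜ = -0.6 × (4/9)(155) = -41 kJ/mol.
Subtracting, OSPE = -62 − (-41) = -21 kJ/mol.

-21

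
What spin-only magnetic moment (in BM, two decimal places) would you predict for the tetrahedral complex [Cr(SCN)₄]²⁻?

Each SCN⁻ contributes -1; 4 × (-1) = -4. With overall charge -2, Cr is in the +2 oxidation state.
Cr²⁺: group 6, so d-count = 6 − 2 = 4.
Tetrahedral splitting is small, so the complex is high-spin.
Configuration: e^2 t2^2 → 4 unpaired electrons.
μ(spin-only) = √[4(4+2)] = √24 ≈ 4.90 BM.

4.90 BM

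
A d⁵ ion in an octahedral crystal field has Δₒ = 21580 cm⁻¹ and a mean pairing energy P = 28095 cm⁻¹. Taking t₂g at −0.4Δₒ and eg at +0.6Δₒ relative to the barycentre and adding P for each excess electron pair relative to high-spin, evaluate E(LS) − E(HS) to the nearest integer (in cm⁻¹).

High-spin: t₂g³ eg², CFSE = 0.0Δₒ = 0 cm⁻¹.
For low-spin the configuration is t₂g⁵ eg⁰: orbital energy -2.0 × 21580 = -43160 cm⁻¹, and 2 additional pairs relative to high-spin add 56190 cm⁻¹, giving 13030 cm⁻¹.
The difference is 13030 − (0) = 13030 cm⁻¹, so high-spin lies lower.

13030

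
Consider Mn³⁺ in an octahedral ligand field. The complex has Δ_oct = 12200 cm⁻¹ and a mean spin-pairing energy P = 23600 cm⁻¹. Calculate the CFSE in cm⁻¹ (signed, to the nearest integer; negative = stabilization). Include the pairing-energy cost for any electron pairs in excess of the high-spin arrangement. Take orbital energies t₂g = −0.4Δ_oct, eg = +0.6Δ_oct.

Mn³⁺: group 7, so d-count = 7 − 3 = 4.
Δ_oct < P, so pairing is avoided: the ground state is high-spin.
That gives t₂g³ eg¹.
Orbital CFSE = -0.6Δ_oct = -0.6 × 12200 = -7320 cm⁻¹.
High-spin has no excess pairs, so no pairing correction applies.

-7320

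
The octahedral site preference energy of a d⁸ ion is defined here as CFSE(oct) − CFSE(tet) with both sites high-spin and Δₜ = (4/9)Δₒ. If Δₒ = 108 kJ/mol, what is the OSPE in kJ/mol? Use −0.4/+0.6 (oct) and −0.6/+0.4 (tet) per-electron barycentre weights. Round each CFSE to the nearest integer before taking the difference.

-92

Octahedral high-spin t₂g⁶ eg²: CFSE = -1.2 × 108 = -130 kJ/mol.
Tetrahedral: e⁴ t₂⁴, CFSE = 4(−0.6) + 4(+0.4) = -0.8Δₜ = -0.8 × (4/9) × 108 = -38 kJ/mol.
OSPE = CFSE(oct) − CFSE(tet) = -130 − (-38) = -92 kJ/mol.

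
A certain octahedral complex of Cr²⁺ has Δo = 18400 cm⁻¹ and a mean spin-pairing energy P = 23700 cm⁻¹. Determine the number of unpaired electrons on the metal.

Cr sits in group 6; removing 2 electrons leaves Cr²⁺ with 6 − 2 = 4 d electrons.
Δo < P, so pairing is avoided: the ground state is high-spin.
Configuration: t₂g³ eg¹.
Unpaired electrons: 4.

4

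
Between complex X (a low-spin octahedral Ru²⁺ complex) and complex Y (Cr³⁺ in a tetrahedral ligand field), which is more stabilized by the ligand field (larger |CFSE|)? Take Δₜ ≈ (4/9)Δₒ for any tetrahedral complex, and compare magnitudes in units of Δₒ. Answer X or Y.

X: Group 8 minus oxidation state +2 gives a d⁶ configuration for Ru²⁺; t2g^6 e_g^0, CFSE = -2.4Δₒ.
Y: Cr is in group 6, so Cr³⁺ is d³ (6 − 3 = 3); Tetrahedral splitting is small, so the complex is high-spin; e^2 t2^1, CFSE = -0.8Δₜ ≈ -0.36Δₒ.
So X has the larger |CFSE|.

X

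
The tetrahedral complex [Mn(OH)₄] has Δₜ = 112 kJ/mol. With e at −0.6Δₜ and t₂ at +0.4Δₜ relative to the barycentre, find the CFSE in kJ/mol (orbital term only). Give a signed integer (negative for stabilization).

Each OH⁻ contributes -1; 4 × (-1) = -4. With overall charge +0, Mn is in the +4 oxidation state.
Mn is in group 7, so Mn⁴⁺ is d³ (7 − 4 = 3).
Tetrahedral splitting is small, so the complex is high-spin.
Configuration: e² t₂¹.
Orbital CFSE = 2(-0.6) + 1(0.4) = -0.8Δₜ = -0.8 × 112 = -90 kJ/mol.

-90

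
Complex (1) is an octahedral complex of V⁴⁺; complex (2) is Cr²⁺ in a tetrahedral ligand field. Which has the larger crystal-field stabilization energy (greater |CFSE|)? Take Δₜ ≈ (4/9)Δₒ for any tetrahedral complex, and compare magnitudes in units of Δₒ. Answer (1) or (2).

(1)

(1): Group 5 minus oxidation state +4 gives a d¹ configuration for V⁴⁺; For octahedral d¹ the high- and low-spin configurations coincide; t₂g¹ eg⁰, CFSE = -0.4Δₒ.
(2): Cr sits in group 6; removing 2 electrons leaves Cr²⁺ with 6 − 2 = 4 d electrons; Tetrahedral fields are weak (Δₜ ≈ 4/9 Δₒ), so electrons fill high-spin; e² t₂², CFSE = -0.4Δₜ ≈ -0.18Δₒ.
So (1) has the larger |CFSE|.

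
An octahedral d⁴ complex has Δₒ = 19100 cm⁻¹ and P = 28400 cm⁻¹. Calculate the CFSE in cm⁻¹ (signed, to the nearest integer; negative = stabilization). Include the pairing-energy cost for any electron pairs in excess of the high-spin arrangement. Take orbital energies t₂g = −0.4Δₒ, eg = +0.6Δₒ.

-11460

Here Δₒ < P (19100 < 28400), so the high-spin state is favoured.
Filling d⁴ accordingly: t₂g³ eg¹.
Orbital CFSE = -0.6Δₒ = -0.6 × 19100 = -11460 cm⁻¹.
High-spin has no excess pairs, so no pairing correction applies.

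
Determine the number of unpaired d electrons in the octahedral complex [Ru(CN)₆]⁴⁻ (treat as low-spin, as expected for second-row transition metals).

Each CN⁻ contributes -1; 6 × (-1) = -6. With overall charge -4, Ru is in the +2 oxidation state.
Ru sits in group 8; removing 2 electrons leaves Ru²⁺ with 8 − 2 = 6 d electrons.
Configuration: t2g^6 e_g^0, giving 0 unpaired electrons.

0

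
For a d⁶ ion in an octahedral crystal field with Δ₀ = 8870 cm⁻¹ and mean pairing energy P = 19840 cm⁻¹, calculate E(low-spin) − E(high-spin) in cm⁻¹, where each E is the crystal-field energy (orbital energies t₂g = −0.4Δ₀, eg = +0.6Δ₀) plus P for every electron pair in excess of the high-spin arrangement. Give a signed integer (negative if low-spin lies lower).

21940

High-spin d⁶ fills as t₂g⁴ eg² with CFSE 4(−0.4) + 2(+0.6) = -0.4Δ₀ = -3548 cm⁻¹.
Low-spin: t₂g⁶ eg⁰, orbital CFSE = -2.4Δ₀ = -21288 cm⁻¹; plus 2 excess pairs × P = +39680 cm⁻¹; total 18392 cm⁻¹.
The difference is 18392 − (-3548) = 21940 cm⁻¹, so high-spin lies lower.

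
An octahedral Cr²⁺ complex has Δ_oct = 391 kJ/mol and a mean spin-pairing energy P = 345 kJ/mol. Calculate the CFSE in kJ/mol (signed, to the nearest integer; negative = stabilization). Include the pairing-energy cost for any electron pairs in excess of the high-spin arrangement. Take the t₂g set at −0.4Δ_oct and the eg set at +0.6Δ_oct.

-281

Cr sits in group 6; removing 2 electrons leaves Cr²⁺ with 6 − 2 = 4 d electrons.
Here Δ_oct > P (391 > 345), so the low-spin state is favoured.
Filling d⁴ accordingly: t₂g⁴ eg⁰.
Orbital CFSE = -1.6Δ_oct = -1.6 × 391 = -626 kJ/mol.
Excess pairs vs high-spin: 1 − 0 = 1; pairing cost = +345 kJ/mol.
Net CFSE = -626 + 345 = -281 kJ/mol.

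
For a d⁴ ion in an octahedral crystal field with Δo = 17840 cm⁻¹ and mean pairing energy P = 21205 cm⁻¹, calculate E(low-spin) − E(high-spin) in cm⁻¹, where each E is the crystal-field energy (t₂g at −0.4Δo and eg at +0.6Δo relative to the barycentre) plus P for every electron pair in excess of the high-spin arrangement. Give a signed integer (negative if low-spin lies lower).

In the high-spin limit (t₂g³ eg¹) the orbital term is -0.6Δo = -10704 cm⁻¹, with no excess pairing.
Low-spin t₂g⁴ eg⁰ gives -1.6Δo = -28544 cm⁻¹, but forming 1 extra pair costs 1P = 21205 cm⁻¹, so E(LS) = -28544 + 21205 = -7339 cm⁻¹.
The difference is -7339 − (-10704) = 3365 cm⁻¹, so high-spin lies lower.

3365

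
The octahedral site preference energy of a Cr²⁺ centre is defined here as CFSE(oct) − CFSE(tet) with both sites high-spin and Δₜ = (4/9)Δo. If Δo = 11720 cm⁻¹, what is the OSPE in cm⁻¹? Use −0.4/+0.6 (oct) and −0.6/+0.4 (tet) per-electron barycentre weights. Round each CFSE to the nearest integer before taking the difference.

Cr²⁺: group 6, so d-count = 6 − 2 = 4.
In an octahedral site d⁴ (HS) is t₂g³ eg¹, giving CFSE(oct) = -0.6Δo = -7032 cm⁻¹.
In a tetrahedral site the filling is e² t₂²: CFSE(tet) = -0.4Δₜ = -0.4 × (4/9)(11720) = -2084 cm⁻¹.
Subtracting, OSPE = -7032 − (-2084) = -4948 cm⁻¹.

-4948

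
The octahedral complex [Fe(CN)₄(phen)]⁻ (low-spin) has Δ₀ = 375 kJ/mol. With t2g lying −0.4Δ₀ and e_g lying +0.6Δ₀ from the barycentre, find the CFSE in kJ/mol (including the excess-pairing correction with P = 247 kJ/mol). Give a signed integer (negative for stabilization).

Ligand charges: 4×(-1) from CN⁻ and 1×(+0) from phen sum to -4; with overall charge -1, Fe is +3.
Fe sits in group 8; removing 3 electrons leaves Fe³⁺ with 8 − 3 = 5 d electrons.
Configuration: t2g^5 e_g^0.
The orbital stabilization is -2.0Δ₀ = -2.0 × 375 = -750 kJ/mol.
Relative to high-spin t2g^3 e_g^2 (0 paired), the low-spin configuration has 2 additional pairs, contributing +2 × 247 = +494 kJ/mol.
Net CFSE = -750 + 494 = -256 kJ/mol.

-256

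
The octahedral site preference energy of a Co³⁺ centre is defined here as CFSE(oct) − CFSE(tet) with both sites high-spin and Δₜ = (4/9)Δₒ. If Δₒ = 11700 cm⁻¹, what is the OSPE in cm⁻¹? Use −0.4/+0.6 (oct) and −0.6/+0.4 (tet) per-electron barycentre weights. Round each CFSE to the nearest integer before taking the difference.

Co³⁺: group 9, so d-count = 9 − 3 = 6.
Octahedral (high-spin): t₂g⁴ eg², CFSE = 4(−0.4) + 2(+0.6) = -0.4Δₒ = -0.4 × 11700 = -4680 cm⁻¹.
Tetrahedral e³ t₂³ gives -0.6Δₜ = -0.6 × (4/9) × 11700 = -3120 cm⁻¹.
OSPE = -4680 − (-3120) = -1560 cm⁻¹.

-1560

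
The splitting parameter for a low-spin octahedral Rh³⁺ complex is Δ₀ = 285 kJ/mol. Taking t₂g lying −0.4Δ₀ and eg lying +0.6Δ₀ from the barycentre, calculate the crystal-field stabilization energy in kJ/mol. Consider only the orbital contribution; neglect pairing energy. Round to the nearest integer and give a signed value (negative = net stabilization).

Rh sits in group 9; removing 3 electrons leaves Rh³⁺ with 9 − 3 = 6 d electrons.
Electron filling gives t₂g⁶ eg⁰.
CFSE(orbital) = 6×(-0.4Δ₀) + 0×(0.6Δ₀) = -2.4Δ₀; with Δ₀ = 285 kJ/mol that is -684 kJ/mol.

-684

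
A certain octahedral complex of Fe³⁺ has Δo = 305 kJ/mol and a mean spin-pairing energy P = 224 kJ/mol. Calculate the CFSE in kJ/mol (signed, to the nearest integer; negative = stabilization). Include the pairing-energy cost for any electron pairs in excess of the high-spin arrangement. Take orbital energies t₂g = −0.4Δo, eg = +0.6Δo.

Fe³⁺: group 8, so d-count = 8 − 3 = 5.
Since Δo = 305 kJ/mol > P = 224 kJ/mol, the complex adopts the low-spin configuration.
Configuration: t₂g⁵ eg⁰.
Orbital CFSE = -2.0Δo = -2.0 × 305 = -610 kJ/mol.
Excess pairs vs high-spin: 2 − 0 = 2; pairing cost = +448 kJ/mol.
Net CFSE = -610 + 448 = -162 kJ/mol.

-162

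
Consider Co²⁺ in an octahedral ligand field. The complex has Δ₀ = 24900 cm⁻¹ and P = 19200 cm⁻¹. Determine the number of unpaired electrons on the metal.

Co is in group 9, so Co²⁺ is d⁷ (9 − 2 = 7).
Here Δ₀ > P (24900 > 19200), so the low-spin state is favoured.
That gives t₂g⁶ eg¹.
Unpaired electrons: 1.

1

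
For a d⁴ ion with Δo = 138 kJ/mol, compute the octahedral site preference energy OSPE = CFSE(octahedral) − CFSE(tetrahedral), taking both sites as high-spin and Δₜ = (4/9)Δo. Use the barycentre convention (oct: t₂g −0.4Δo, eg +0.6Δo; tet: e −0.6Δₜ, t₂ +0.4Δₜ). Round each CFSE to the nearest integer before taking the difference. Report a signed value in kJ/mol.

-58

In an octahedral site d⁴ (HS) is t₂g³ eg¹, giving CFSE(oct) = -0.6Δo = -83 kJ/mol.
In a tetrahedral site the filling is e² t₂²: CFSE(tet) = -0.4Δₜ = -0.4 × (4/9)(138) = -25 kJ/mol.
Subtracting, OSPE = -83 − (-25) = -58 kJ/mol.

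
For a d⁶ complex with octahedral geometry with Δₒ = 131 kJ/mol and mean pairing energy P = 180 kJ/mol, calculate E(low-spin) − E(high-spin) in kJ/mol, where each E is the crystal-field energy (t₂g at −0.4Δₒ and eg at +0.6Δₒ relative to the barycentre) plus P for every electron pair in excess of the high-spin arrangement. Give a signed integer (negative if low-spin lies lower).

High-spin: t₂g⁴ eg², CFSE = -0.4Δₒ = -52 kJ/mol.
Low-spin: t₂g⁶ eg⁰, orbital CFSE = -2.4Δₒ = -314 kJ/mol; plus 2 excess pairs × P = +360 kJ/mol; total 46 kJ/mol.
Thus E(LS) − E(HS) = 98 kJ/mol.

98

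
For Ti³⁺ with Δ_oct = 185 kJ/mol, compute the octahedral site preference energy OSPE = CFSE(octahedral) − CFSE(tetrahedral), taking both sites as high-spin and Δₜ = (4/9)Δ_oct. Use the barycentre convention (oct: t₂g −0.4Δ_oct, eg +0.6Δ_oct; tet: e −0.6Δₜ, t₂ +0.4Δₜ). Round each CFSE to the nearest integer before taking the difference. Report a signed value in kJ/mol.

-25

Group 4 minus oxidation state +3 gives a d¹ configuration for Ti³⁺.
Octahedral high-spin t₂g¹ eg⁰: CFSE = -0.4 × 185 = -74 kJ/mol.
Tetrahedral: e¹ t₂⁰, CFSE = 1(−0.6) + 0(+0.4) = -0.6Δₜ = -0.6 × (4/9) × 185 = -49 kJ/mol.
Subtracting, OSPE = -74 − (-49) = -25 kJ/mol.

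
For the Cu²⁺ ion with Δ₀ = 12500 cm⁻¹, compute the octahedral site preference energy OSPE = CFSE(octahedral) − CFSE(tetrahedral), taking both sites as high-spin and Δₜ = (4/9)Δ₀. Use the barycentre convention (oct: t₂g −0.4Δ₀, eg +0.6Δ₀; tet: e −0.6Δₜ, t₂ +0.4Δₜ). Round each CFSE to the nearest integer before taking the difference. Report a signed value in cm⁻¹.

Cu is in group 11, so Cu²⁺ is d⁹ (11 − 2 = 9).
Octahedral (high-spin): t2g^6 e_g^3, CFSE = 6(−0.4) + 3(+0.6) = -0.6Δ₀ = -0.6 × 12500 = -7500 cm⁻¹.
Tetrahedral e^4 t2^5 gives -0.4Δₜ = -0.4 × (4/9) × 12500 = -2222 cm⁻¹.
OSPE = -7500 − (-2222) = -5278 cm⁻¹.

-5278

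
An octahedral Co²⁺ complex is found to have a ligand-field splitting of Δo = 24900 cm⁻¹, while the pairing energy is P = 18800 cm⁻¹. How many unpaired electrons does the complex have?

Group 9 minus oxidation state +2 gives a d⁷ configuration for Co²⁺.
Since Δo = 24900 cm⁻¹ > P = 18800 cm⁻¹, the complex adopts the low-spin configuration.
That gives t₂g⁶ eg¹.
Unpaired electrons: 1.

1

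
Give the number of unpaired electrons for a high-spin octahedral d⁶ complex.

4

Configuration: t₂g⁴ eg², giving 4 unpaired electrons.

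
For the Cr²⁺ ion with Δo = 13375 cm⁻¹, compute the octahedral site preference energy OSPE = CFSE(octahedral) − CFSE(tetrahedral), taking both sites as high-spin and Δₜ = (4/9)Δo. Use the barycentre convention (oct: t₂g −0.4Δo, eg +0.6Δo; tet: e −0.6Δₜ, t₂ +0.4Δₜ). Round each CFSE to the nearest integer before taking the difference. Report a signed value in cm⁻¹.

-5647

Cr²⁺: group 6, so d-count = 6 − 2 = 4.
Octahedral high-spin t₂g³ eg¹: CFSE = -0.6 × 13375 = -8025 cm⁻¹.
Tetrahedral: e² t₂², CFSE = 2(−0.6) + 2(+0.4) = -0.4Δₜ = -0.4 × (4/9) × 13375 = -2378 cm⁻¹.
Subtracting, OSPE = -8025 − (-2378) = -5647 cm⁻¹.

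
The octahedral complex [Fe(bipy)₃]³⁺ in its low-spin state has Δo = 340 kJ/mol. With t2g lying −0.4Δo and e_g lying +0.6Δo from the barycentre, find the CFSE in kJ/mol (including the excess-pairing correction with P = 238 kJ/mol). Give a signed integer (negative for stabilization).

-204

bipy is neutral, so the +3 overall charge sits on Fe: oxidation state +3.
Fe sits in group 8; removing 3 electrons leaves Fe³⁺ with 8 − 3 = 5 d electrons.
Electron filling gives t2g^5 e_g^0.
Orbital CFSE = 5(-0.4) + 0(0.6) = -2.0Δo = -2.0 × 340 = -680 kJ/mol.
Relative to high-spin t2g^3 e_g^2 (0 paired), the low-spin configuration has 2 additional pairs, contributing +2 × 238 = +476 kJ/mol.
Overall CFSE = -680 + 476 = -204 kJ/mol.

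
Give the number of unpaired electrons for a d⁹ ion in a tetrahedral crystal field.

1

Tetrahedral splitting is small, so the complex is high-spin.
Configuration: e⁴ t₂⁵, giving 1 unpaired electron.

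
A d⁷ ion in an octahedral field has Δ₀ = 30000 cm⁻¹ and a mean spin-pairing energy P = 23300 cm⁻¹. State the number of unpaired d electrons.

Since Δ₀ = 30000 cm⁻¹ > P = 23300 cm⁻¹, the complex adopts the low-spin configuration.
That gives t₂g⁶ eg¹.
Unpaired electrons: 1.

1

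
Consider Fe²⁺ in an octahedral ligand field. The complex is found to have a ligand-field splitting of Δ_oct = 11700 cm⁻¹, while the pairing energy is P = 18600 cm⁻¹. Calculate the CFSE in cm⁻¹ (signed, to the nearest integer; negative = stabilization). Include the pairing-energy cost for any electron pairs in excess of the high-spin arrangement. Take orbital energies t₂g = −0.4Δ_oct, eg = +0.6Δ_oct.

Fe²⁺: group 8, so d-count = 8 − 2 = 6.
Here Δ_oct < P (11700 < 18600), so the high-spin state is favoured.
Filling d⁶ accordingly: t₂g⁴ eg².
Orbital CFSE = -0.4Δ_oct = -0.4 × 11700 = -4680 cm⁻¹.
High-spin has no excess pairs, so no pairing correction applies.

-4680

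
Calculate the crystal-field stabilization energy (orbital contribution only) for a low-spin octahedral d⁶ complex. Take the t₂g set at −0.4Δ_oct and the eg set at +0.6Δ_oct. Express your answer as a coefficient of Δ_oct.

-2.4 Δ_oct

Configuration: t₂g⁶ eg⁰.
CFSE = 6(-0.4Δ_oct) + 0(0.6Δ_oct) = -2.4Δ_oct + 0.0Δ_oct = -2.4Δ_oct.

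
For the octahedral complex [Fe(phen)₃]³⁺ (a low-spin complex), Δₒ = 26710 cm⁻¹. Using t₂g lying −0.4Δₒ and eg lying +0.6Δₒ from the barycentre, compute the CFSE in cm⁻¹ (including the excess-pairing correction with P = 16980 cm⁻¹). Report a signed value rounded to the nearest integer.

phen is neutral, so the +3 overall charge sits on Fe: oxidation state +3.
Fe³⁺: group 8, so d-count = 8 − 3 = 5.
The d⁵ electrons fill as t₂g⁵ eg⁰.
CFSE(orbital) = 5×(-0.4Δₒ) + 0×(0.6Δₒ) = -2.0Δₒ; with Δₒ = 26710 cm⁻¹ that is -53420 cm⁻¹.
Relative to high-spin t₂g³ eg² (0 paired), the low-spin configuration has 2 additional pairs, contributing +2 × 16980 = +33960 cm⁻¹.
Net CFSE = -53420 + 33960 = -19460 cm⁻¹.

-19460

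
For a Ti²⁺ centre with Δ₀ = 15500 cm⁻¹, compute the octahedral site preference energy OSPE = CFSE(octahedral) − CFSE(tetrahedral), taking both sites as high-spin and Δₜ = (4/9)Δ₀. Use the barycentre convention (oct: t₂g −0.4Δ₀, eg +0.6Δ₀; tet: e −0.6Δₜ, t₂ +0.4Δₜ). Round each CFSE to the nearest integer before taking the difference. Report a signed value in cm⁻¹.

Ti sits in group 4; removing 2 electrons leaves Ti²⁺ with 4 − 2 = 2 d electrons.
Octahedral high-spin t2g^2 e_g^0: CFSE = -0.8 × 15500 = -12400 cm⁻¹.
In a tetrahedral site the filling is e^2 t2^0: CFSE(tet) = -1.2Δₜ = -1.2 × (4/9)(15500) = -8267 cm⁻¹.
OSPE = -12400 − (-8267) = -4133 cm⁻¹.

-4133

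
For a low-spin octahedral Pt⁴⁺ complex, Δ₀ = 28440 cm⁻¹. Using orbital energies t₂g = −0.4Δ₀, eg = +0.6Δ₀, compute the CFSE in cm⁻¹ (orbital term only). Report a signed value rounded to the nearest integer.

Pt⁴⁺: group 10, so d-count = 10 − 4 = 6.
Electron filling gives t₂g⁶ eg⁰.
Orbital CFSE = 6(-0.4) + 0(0.6) = -2.4Δ₀ = -2.4 × 28440 = -68256 cm⁻¹.

-68256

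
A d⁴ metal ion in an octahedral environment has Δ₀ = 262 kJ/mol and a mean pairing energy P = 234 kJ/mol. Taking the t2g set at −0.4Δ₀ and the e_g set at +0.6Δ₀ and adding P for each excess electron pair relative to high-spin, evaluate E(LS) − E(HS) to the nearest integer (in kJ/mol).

-28

In the high-spin limit (t2g^3 e_g^1) the orbital term is -0.6Δ₀ = -157 kJ/mol, with no excess pairing.
Low-spin: t2g^4 e_g^0, orbital CFSE = -1.6Δ₀ = -419 kJ/mol; plus 1 excess pair × P = +234 kJ/mol; total -185 kJ/mol.
The difference is -185 − (-157) = -28 kJ/mol, so low-spin lies lower.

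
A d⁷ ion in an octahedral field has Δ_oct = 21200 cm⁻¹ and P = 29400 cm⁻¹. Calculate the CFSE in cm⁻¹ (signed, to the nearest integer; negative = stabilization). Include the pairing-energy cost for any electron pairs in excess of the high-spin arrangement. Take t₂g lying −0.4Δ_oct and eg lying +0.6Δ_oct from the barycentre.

-16960

Since Δ_oct = 21200 cm⁻¹ < P = 29400 cm⁻¹, the complex adopts the high-spin configuration.
Configuration: t₂g⁵ eg².
Orbital CFSE = -0.8Δ_oct = -0.8 × 21200 = -16960 cm⁻¹.
High-spin has no excess pairs, so no pairing correction applies.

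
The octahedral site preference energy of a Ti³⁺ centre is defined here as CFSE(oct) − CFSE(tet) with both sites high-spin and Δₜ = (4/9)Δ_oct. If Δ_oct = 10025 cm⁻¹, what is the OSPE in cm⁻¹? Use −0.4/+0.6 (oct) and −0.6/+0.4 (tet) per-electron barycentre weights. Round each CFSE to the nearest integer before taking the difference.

Ti³⁺: group 4, so d-count = 4 − 3 = 1.
In an octahedral site d¹ (HS) is t₂g¹ eg⁰, giving CFSE(oct) = -0.4Δ_oct = -4010 cm⁻¹.
In a tetrahedral site the filling is e¹ t₂⁰: CFSE(tet) = -0.6Δₜ = -0.6 × (4/9)(10025) = -2673 cm⁻¹.
OSPE = CFSE(oct) − CFSE(tet) = -4010 − (-2673) = -1337 cm⁻¹.

-1337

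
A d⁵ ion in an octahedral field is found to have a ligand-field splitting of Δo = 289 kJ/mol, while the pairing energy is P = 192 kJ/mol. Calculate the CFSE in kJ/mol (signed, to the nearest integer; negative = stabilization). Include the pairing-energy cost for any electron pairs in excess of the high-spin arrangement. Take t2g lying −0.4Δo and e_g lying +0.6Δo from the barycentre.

-194

Since Δo = 289 kJ/mol > P = 192 kJ/mol, the complex adopts the low-spin configuration.
Configuration: t2g^5 e_g^0.
Orbital CFSE = -2.0Δo = -2.0 × 289 = -578 kJ/mol.
Excess pairs vs high-spin: 2 − 0 = 2; pairing cost = +384 kJ/mol.
Net CFSE = -578 + 384 = -194 kJ/mol.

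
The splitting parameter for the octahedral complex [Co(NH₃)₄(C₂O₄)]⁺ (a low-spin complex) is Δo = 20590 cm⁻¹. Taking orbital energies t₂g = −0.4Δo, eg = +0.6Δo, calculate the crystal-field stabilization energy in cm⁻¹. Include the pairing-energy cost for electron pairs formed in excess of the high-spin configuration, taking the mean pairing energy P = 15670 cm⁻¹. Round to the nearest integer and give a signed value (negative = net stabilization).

-18076

Ligand charges: 4×(+0) from NH₃ and 1×(-2) from C₂O₄²⁻ sum to -2; with overall charge +1, Co is +3.
Co is in group 9, so Co³⁺ is d⁶ (9 − 3 = 6).
Electron filling gives t₂g⁶ eg⁰.
The orbital stabilization is -2.4Δo = -2.4 × 20590 = -49416 cm⁻¹.
High-spin d⁶ would be t₂g⁴ eg² with 1 pair; low-spin has 3, so 2 excess pairs cost +2P = +31340 cm⁻¹.
Overall CFSE = -49416 + 31340 = -18076 cm⁻¹.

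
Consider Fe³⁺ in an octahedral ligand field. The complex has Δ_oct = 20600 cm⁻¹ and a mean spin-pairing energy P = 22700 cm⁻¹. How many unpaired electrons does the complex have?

5

Group 8 minus oxidation state +3 gives a d⁵ configuration for Fe³⁺.
Since Δ_oct = 20600 cm⁻¹ < P = 22700 cm⁻¹, the complex adopts the high-spin configuration.
That gives t₂g³ eg².
Unpaired electrons: 5.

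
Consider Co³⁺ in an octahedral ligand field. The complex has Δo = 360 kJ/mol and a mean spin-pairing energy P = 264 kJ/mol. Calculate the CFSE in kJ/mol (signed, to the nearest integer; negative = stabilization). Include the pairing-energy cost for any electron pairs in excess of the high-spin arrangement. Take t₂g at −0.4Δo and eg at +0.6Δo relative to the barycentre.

-336

Co³⁺: group 9, so d-count = 9 − 3 = 6.
Δo > P, so pairing is preferred: the ground state is low-spin.
Configuration: t₂g⁶ eg⁰.
Orbital CFSE = -2.4Δo = -2.4 × 360 = -864 kJ/mol.
Excess pairs vs high-spin: 3 − 1 = 2; pairing cost = +528 kJ/mol.
Net CFSE = -864 + 528 = -336 kJ/mol.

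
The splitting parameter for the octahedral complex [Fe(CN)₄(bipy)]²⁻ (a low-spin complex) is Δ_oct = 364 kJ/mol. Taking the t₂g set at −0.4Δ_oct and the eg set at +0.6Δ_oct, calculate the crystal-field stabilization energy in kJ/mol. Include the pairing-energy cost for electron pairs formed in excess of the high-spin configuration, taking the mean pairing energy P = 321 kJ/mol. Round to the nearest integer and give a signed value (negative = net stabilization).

-232

Ligand charges: 4×(-1) from CN⁻ and 1×(+0) from bipy sum to -4; with overall charge -2, Fe is +2.
Group 8 minus oxidation state +2 gives a d⁶ configuration for Fe²⁺.
Electron filling gives t₂g⁶ eg⁰.
Orbital CFSE = 6(-0.4) + 0(0.6) = -2.4Δ_oct = -2.4 × 364 = -874 kJ/mol.
Relative to high-spin t₂g⁴ eg² (1 paired), the low-spin configuration has 2 additional pairs, contributing +2 × 321 = +642 kJ/mol.
Net CFSE = -874 + 642 = -232 kJ/mol.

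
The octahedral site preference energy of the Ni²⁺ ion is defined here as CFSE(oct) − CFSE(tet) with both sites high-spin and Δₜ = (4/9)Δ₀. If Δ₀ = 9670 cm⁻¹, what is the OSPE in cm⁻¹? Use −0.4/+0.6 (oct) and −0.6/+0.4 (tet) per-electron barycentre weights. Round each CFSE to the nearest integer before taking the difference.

Group 10 minus oxidation state +2 gives a d⁸ configuration for Ni²⁺.
In an octahedral site d⁸ (HS) is t₂g⁶ eg², giving CFSE(oct) = -1.2Δ₀ = -11604 cm⁻¹.
Tetrahedral e⁴ t₂⁴ gives -0.8Δₜ = -0.8 × (4/9) × 9670 = -3438 cm⁻¹.
OSPE = -11604 − (-3438) = -8166 cm⁻¹.

-8166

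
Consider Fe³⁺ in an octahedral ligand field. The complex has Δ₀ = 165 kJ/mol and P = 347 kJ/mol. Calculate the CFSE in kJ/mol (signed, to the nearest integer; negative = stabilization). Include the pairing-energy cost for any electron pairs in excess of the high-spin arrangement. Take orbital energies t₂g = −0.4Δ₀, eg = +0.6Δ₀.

0

Fe³⁺: group 8, so d-count = 8 − 3 = 5.
Here Δ₀ < P (165 < 347), so the high-spin state is favoured.
That gives t₂g³ eg².
Orbital CFSE = 0.0Δ₀ = 0.0 × 165 = 0 kJ/mol.
High-spin has no excess pairs, so no pairing correction applies.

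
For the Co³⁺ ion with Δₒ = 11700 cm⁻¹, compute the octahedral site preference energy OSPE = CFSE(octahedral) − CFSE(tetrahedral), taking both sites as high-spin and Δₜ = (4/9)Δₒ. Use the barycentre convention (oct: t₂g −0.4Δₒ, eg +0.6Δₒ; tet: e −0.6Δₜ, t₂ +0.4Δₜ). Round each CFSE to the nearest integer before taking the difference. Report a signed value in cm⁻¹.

Co sits in group 9; removing 3 electrons leaves Co³⁺ with 9 − 3 = 6 d electrons.
Octahedral high-spin t₂g⁴ eg²: CFSE = -0.4 × 11700 = -4680 cm⁻¹.
Tetrahedral: e³ t₂³, CFSE = 3(−0.6) + 3(+0.4) = -0.6Δₜ = -0.6 × (4/9) × 11700 = -3120 cm⁻¹.
Subtracting, OSPE = -4680 − (-3120) = -1560 cm⁻¹.

-1560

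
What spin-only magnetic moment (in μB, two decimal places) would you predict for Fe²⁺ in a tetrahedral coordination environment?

4.90 μB

Group 8 minus oxidation state +2 gives a d⁶ configuration for Fe²⁺.
Tetrahedral splitting is small, so the complex is high-spin.
Configuration: e³ t₂³ → 4 unpaired electrons.
μ(spin-only) = √[4(4+2)] = √24 ≈ 4.90 μB.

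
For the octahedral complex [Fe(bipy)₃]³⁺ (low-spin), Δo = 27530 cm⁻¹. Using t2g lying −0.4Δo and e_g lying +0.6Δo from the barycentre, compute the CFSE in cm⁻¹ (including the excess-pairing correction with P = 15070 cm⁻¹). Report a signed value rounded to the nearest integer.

bipy is neutral, so the +3 overall charge sits on Fe: oxidation state +3.
Group 8 minus oxidation state +3 gives a d⁵ configuration for Fe³⁺.
The d⁵ electrons fill as t2g^5 e_g^0.
CFSE(orbital) = 5×(-0.4Δo) + 0×(0.6Δo) = -2.0Δo; with Δo = 27530 cm⁻¹ that is -55060 cm⁻¹.
High-spin d⁵ would be t2g^3 e_g^2 with 0 pairs; low-spin has 2, so 2 excess pairs cost +2P = +30140 cm⁻¹.
Net CFSE = -55060 + 30140 = -24920 cm⁻¹.

-24920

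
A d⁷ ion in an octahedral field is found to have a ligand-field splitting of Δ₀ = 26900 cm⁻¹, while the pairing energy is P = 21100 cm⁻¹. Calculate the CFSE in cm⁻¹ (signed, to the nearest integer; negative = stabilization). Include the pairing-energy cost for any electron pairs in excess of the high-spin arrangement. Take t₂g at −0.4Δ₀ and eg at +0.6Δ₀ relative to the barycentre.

-27320

Δ₀ > P, so pairing is preferred: the ground state is low-spin.
That gives t₂g⁶ eg¹.
Orbital CFSE = -1.8Δ₀ = -1.8 × 26900 = -48420 cm⁻¹.
Excess pairs vs high-spin: 3 − 2 = 1; pairing cost = +21100 cm⁻¹.
Net CFSE = -48420 + 21100 = -27320 cm⁻¹.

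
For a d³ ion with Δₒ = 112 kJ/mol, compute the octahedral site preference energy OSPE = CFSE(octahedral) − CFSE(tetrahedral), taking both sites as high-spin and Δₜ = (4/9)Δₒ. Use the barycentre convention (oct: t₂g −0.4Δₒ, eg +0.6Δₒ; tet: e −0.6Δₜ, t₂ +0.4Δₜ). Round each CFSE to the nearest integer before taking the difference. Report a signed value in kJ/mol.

-94

In an octahedral site d³ (HS) is t₂g³ eg⁰, giving CFSE(oct) = -1.2Δₒ = -134 kJ/mol.
In a tetrahedral site the filling is e² t₂¹: CFSE(tet) = -0.8Δₜ = -0.8 × (4/9)(112) = -40 kJ/mol.
OSPE = -134 − (-40) = -94 kJ/mol.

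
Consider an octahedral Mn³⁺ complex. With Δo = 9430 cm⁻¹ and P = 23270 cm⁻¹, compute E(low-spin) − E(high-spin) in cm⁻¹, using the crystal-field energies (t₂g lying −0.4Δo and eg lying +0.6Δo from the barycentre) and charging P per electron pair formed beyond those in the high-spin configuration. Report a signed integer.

13840

Mn is in group 7, so Mn³⁺ is d⁴ (7 − 3 = 4).
In the high-spin limit (t₂g³ eg¹) the orbital term is -0.6Δo = -5658 cm⁻¹, with no excess pairing.
Low-spin: t₂g⁴ eg⁰, orbital CFSE = -1.6Δo = -15088 cm⁻¹; plus 1 excess pair × P = +23270 cm⁻¹; total 8182 cm⁻¹.
The difference is 8182 − (-5658) = 13840 cm⁻¹, so high-spin lies lower.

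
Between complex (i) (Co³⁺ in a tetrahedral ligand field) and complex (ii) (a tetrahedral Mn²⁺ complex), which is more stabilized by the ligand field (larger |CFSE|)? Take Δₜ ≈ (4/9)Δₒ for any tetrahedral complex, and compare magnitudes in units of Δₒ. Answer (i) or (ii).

(i): Co is in group 9, so Co³⁺ is d⁶ (9 − 3 = 6); Tetrahedral splitting is small, so the complex is high-spin; e³ t₂³, CFSE = -0.6Δₜ ≈ -0.27Δₒ.
(ii): Group 7 minus oxidation state +2 gives a d⁵ configuration for Mn²⁺; With tetrahedral geometry the complex is necessarily high-spin; e^2 t2^3, CFSE = 0.0Δₜ ≈ 0.00Δₒ.
So (i) has the larger |CFSE|.

(i)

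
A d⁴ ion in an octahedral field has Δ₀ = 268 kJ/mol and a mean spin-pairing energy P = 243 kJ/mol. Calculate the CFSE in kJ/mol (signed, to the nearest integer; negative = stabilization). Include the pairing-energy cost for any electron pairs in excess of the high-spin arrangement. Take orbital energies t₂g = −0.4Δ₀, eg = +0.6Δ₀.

-186

Since Δ₀ = 268 kJ/mol > P = 243 kJ/mol, the complex adopts the low-spin configuration.
Filling d⁴ accordingly: t₂g⁴ eg⁰.
Orbital CFSE = -1.6Δ₀ = -1.6 × 268 = -429 kJ/mol.
Excess pairs vs high-spin: 1 − 0 = 1; pairing cost = +243 kJ/mol.
Net CFSE = -429 + 243 = -186 kJ/mol.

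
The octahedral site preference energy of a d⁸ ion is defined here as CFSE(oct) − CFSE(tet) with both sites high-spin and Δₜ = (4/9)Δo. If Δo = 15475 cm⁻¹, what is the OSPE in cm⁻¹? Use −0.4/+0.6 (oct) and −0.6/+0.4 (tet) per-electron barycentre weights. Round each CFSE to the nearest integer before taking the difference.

-13068

In an octahedral site d⁸ (HS) is t2g^6 e_g^2, giving CFSE(oct) = -1.2Δo = -18570 cm⁻¹.
Tetrahedral: e^4 t2^4, CFSE = 4(−0.6) + 4(+0.4) = -0.8Δₜ = -0.8 × (4/9) × 15475 = -5502 cm⁻¹.
OSPE = -18570 − (-5502) = -13068 cm⁻¹.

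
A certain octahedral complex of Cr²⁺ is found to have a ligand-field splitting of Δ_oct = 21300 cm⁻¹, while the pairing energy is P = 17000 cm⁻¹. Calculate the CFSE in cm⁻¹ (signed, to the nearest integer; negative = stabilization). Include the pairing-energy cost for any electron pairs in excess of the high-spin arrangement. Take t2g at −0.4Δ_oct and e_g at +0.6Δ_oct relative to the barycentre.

-17080

Group 6 minus oxidation state +2 gives a d⁴ configuration for Cr²⁺.
Δ_oct > P, so pairing is preferred: the ground state is low-spin.
Filling d⁴ accordingly: t2g^4 e_g^0.
Orbital CFSE = -1.6Δ_oct = -1.6 × 21300 = -34080 cm⁻¹.
Excess pairs vs high-spin: 1 − 0 = 1; pairing cost = +17000 cm⁻¹.
Net CFSE = -34080 + 17000 = -17080 cm⁻¹.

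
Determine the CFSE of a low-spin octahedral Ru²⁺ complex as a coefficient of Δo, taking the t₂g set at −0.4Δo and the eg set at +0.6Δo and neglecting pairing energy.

-2.4 Δo

Ru is in group 8, so Ru²⁺ is d⁶ (8 − 2 = 6).
Configuration: t₂g⁶ eg⁰.
CFSE = 6(-0.4Δo) + 0(0.6Δo) = -2.4Δo + 0.0Δo = -2.4Δo.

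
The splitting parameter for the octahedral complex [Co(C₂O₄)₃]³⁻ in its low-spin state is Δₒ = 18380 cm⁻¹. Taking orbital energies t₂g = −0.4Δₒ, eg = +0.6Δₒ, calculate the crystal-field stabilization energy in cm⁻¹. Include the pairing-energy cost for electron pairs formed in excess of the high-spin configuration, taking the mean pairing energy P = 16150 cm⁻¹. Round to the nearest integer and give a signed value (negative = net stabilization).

Each C₂O₄²⁻ contributes -2; 3 × (-2) = -6. With overall charge -3, Co is in the +3 oxidation state.
Co sits in group 9; removing 3 electrons leaves Co³⁺ with 9 − 3 = 6 d electrons.
Electron filling gives t₂g⁶ eg⁰.
CFSE(orbital) = 6×(-0.4Δₒ) + 0×(0.6Δₒ) = -2.4Δₒ; with Δₒ = 18380 cm⁻¹ that is -44112 cm⁻¹.
High-spin d⁶ would be t₂g⁴ eg² with 1 pair; low-spin has 3, so 2 excess pairs cost +2P = +32300 cm⁻¹.
Net CFSE = -44112 + 32300 = -11812 cm⁻¹.

-11812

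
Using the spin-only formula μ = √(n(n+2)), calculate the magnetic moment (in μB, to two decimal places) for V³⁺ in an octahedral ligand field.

2.83 μB

V is in group 5, so V³⁺ is d² (5 − 3 = 2).
Configuration: t₂g² eg⁰ → 2 unpaired electrons.
μ(spin-only) = √[2(2+2)] = √8 ≈ 2.83 μB.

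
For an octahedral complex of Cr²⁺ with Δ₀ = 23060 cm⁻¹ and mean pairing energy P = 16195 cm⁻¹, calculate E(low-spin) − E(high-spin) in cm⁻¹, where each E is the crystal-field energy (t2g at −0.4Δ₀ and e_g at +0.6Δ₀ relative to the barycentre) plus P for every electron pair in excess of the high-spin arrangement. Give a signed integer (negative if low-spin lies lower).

Cr sits in group 6; removing 2 electrons leaves Cr²⁺ with 6 − 2 = 4 d electrons.
High-spin d⁴ fills as t2g^3 e_g^1 with CFSE 3(−0.4) + 1(+0.6) = -0.6Δ₀ = -13836 cm⁻¹.
Low-spin t2g^4 e_g^0 gives -1.6Δ₀ = -36896 cm⁻¹, but forming 1 extra pair costs 1P = 16195 cm⁻¹, so E(LS) = -36896 + 16195 = -20701 cm⁻¹.
The difference is -20701 − (-13836) = -6865 cm⁻¹, so low-spin lies lower.

-6865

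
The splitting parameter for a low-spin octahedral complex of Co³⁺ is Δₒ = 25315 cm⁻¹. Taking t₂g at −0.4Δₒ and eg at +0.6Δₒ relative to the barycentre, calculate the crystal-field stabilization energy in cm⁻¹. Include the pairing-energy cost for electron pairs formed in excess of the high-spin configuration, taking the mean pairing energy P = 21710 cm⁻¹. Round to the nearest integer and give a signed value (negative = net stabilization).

Co is in group 9, so Co³⁺ is d⁶ (9 − 3 = 6).
The d⁶ electrons fill as t₂g⁶ eg⁰.
The orbital stabilization is -2.4Δₒ = -2.4 × 25315 = -60756 cm⁻¹.
High-spin d⁶ would be t₂g⁴ eg² with 1 pair; low-spin has 3, so 2 excess pairs cost +2P = +43420 cm⁻¹.
Overall CFSE = -60756 + 43420 = -17336 cm⁻¹.

-17336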